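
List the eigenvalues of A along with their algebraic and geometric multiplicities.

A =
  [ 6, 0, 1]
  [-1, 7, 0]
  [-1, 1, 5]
λ = 6: alg = 3, geom = 1

Step 1 — factor the characteristic polynomial to read off the algebraic multiplicities:
  χ_A(x) = (x - 6)^3

Step 2 — compute geometric multiplicities via the rank-nullity identity g(λ) = n − rank(A − λI):
  rank(A − (6)·I) = 2, so dim ker(A − (6)·I) = n − 2 = 1

Summary:
  λ = 6: algebraic multiplicity = 3, geometric multiplicity = 1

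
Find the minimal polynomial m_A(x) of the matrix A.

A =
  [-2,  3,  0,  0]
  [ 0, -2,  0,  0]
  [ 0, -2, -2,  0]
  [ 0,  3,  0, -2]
x^2 + 4*x + 4

The characteristic polynomial is χ_A(x) = (x + 2)^4, so the eigenvalues are known. The minimal polynomial is
  m_A(x) = Π_λ (x − λ)^{k_λ}
where k_λ is the size of the *largest* Jordan block for λ (equivalently, the smallest k with (A − λI)^k v = 0 for every generalised eigenvector v of λ).

  λ = -2: largest Jordan block has size 2, contributing (x + 2)^2

So m_A(x) = (x + 2)^2 = x^2 + 4*x + 4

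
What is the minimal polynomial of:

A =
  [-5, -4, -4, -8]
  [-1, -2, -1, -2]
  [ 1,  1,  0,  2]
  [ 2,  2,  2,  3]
x^2 + 2*x + 1

The characteristic polynomial is χ_A(x) = (x + 1)^4, so the eigenvalues are known. The minimal polynomial is
  m_A(x) = Π_λ (x − λ)^{k_λ}
where k_λ is the size of the *largest* Jordan block for λ (equivalently, the smallest k with (A − λI)^k v = 0 for every generalised eigenvector v of λ).

  λ = -1: largest Jordan block has size 2, contributing (x + 1)^2

So m_A(x) = (x + 1)^2 = x^2 + 2*x + 1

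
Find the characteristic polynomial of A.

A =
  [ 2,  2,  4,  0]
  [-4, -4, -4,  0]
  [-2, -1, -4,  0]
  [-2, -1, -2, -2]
x^4 + 8*x^3 + 24*x^2 + 32*x + 16

Expanding det(x·I − A) (e.g. by cofactor expansion or by noting that A is similar to its Jordan form J, which has the same characteristic polynomial as A) gives
  χ_A(x) = x^4 + 8*x^3 + 24*x^2 + 32*x + 16
which factors as (x + 2)^4. The eigenvalues (with algebraic multiplicities) are λ = -2 with multiplicity 4.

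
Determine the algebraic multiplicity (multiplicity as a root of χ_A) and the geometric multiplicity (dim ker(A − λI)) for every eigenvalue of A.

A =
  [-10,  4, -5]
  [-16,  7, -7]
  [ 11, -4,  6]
λ = 1: alg = 3, geom = 1

Step 1 — factor the characteristic polynomial to read off the algebraic multiplicities:
  χ_A(x) = (x - 1)^3

Step 2 — compute geometric multiplicities via the rank-nullity identity g(λ) = n − rank(A − λI):
  rank(A − (1)·I) = 2, so dim ker(A − (1)·I) = n − 2 = 1

Summary:
  λ = 1: algebraic multiplicity = 3, geometric multiplicity = 1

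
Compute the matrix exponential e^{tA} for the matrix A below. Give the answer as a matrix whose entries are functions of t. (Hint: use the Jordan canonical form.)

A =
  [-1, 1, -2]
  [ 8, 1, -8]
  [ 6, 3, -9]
e^{tA} =
  [2*t*exp(-3*t) + exp(-3*t), t*exp(-3*t), -2*t*exp(-3*t)]
  [8*t*exp(-3*t), 4*t*exp(-3*t) + exp(-3*t), -8*t*exp(-3*t)]
  [6*t*exp(-3*t), 3*t*exp(-3*t), -6*t*exp(-3*t) + exp(-3*t)]

Strategy: write A = P · J · P⁻¹ where J is a Jordan canonical form, so e^{tA} = P · e^{tJ} · P⁻¹, and e^{tJ} can be computed block-by-block.

A has Jordan form
J =
  [-3,  1,  0]
  [ 0, -3,  0]
  [ 0,  0, -3]
(up to reordering of blocks).

Per-block formulas:
  For a 2×2 Jordan block J_2(-3): exp(t · J_2(-3)) = e^(-3t)·(I + t·N), where N is the 2×2 nilpotent shift.
  For a 1×1 block at λ = -3: exp(t · [-3]) = [e^(-3t)].

After assembling e^{tJ} and conjugating by P, we get:

e^{tA} =
  [2*t*exp(-3*t) + exp(-3*t), t*exp(-3*t), -2*t*exp(-3*t)]
  [8*t*exp(-3*t), 4*t*exp(-3*t) + exp(-3*t), -8*t*exp(-3*t)]
  [6*t*exp(-3*t), 3*t*exp(-3*t), -6*t*exp(-3*t) + exp(-3*t)]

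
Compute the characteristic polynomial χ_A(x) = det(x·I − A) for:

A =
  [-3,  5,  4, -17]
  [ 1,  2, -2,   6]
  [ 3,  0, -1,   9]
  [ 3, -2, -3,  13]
x^4 - 11*x^3 + 42*x^2 - 68*x + 40

Expanding det(x·I − A) (e.g. by cofactor expansion or by noting that A is similar to its Jordan form J, which has the same characteristic polynomial as A) gives
  χ_A(x) = x^4 - 11*x^3 + 42*x^2 - 68*x + 40
which factors as (x - 5)*(x - 2)^3. The eigenvalues (with algebraic multiplicities) are λ = 2 with multiplicity 3, λ = 5 with multiplicity 1.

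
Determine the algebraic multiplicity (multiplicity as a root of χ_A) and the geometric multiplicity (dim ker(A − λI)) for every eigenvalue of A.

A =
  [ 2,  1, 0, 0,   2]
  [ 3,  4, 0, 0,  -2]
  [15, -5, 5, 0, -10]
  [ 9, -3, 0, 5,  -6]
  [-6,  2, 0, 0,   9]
λ = 5: alg = 5, geom = 4

Step 1 — factor the characteristic polynomial to read off the algebraic multiplicities:
  χ_A(x) = (x - 5)^5

Step 2 — compute geometric multiplicities via the rank-nullity identity g(λ) = n − rank(A − λI):
  rank(A − (5)·I) = 1, so dim ker(A − (5)·I) = n − 1 = 4

Summary:
  λ = 5: algebraic multiplicity = 5, geometric multiplicity = 4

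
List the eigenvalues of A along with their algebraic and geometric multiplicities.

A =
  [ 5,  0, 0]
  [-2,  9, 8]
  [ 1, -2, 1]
λ = 5: alg = 3, geom = 2

Step 1 — factor the characteristic polynomial to read off the algebraic multiplicities:
  χ_A(x) = (x - 5)^3

Step 2 — compute geometric multiplicities via the rank-nullity identity g(λ) = n − rank(A − λI):
  rank(A − (5)·I) = 1, so dim ker(A − (5)·I) = n − 1 = 2

Summary:
  λ = 5: algebraic multiplicity = 3, geometric multiplicity = 2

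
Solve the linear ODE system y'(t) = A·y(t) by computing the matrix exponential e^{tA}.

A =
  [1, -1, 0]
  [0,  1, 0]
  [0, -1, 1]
e^{tA} =
  [exp(t), -t*exp(t), 0]
  [0, exp(t), 0]
  [0, -t*exp(t), exp(t)]

Strategy: write A = P · J · P⁻¹ where J is a Jordan canonical form, so e^{tA} = P · e^{tJ} · P⁻¹, and e^{tJ} can be computed block-by-block.

A has Jordan form
J =
  [1, 1, 0]
  [0, 1, 0]
  [0, 0, 1]
(up to reordering of blocks).

Per-block formulas:
  For a 2×2 Jordan block J_2(1): exp(t · J_2(1)) = e^(1t)·(I + t·N), where N is the 2×2 nilpotent shift.
  For a 1×1 block at λ = 1: exp(t · [1]) = [e^(1t)].

After assembling e^{tJ} and conjugating by P, we get:

e^{tA} =
  [exp(t), -t*exp(t), 0]
  [0, exp(t), 0]
  [0, -t*exp(t), exp(t)]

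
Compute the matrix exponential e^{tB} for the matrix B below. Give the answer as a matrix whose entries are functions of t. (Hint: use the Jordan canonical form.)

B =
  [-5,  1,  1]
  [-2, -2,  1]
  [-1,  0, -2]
e^{tB} =
  [t^2*exp(-3*t)/2 - 2*t*exp(-3*t) + exp(-3*t), -t^2*exp(-3*t)/2 + t*exp(-3*t), t*exp(-3*t)]
  [t^2*exp(-3*t)/2 - 2*t*exp(-3*t), -t^2*exp(-3*t)/2 + t*exp(-3*t) + exp(-3*t), t*exp(-3*t)]
  [t^2*exp(-3*t)/2 - t*exp(-3*t), -t^2*exp(-3*t)/2, t*exp(-3*t) + exp(-3*t)]

Strategy: write B = P · J · P⁻¹ where J is a Jordan canonical form, so e^{tB} = P · e^{tJ} · P⁻¹, and e^{tJ} can be computed block-by-block.

B has Jordan form
J =
  [-3,  1,  0]
  [ 0, -3,  1]
  [ 0,  0, -3]
(up to reordering of blocks).

Per-block formulas:
  For a 3×3 Jordan block J_3(-3): exp(t · J_3(-3)) = e^(-3t)·(I + t·N + (t^2/2)·N^2), where N is the 3×3 nilpotent shift.

After assembling e^{tJ} and conjugating by P, we get:

e^{tB} =
  [t^2*exp(-3*t)/2 - 2*t*exp(-3*t) + exp(-3*t), -t^2*exp(-3*t)/2 + t*exp(-3*t), t*exp(-3*t)]
  [t^2*exp(-3*t)/2 - 2*t*exp(-3*t), -t^2*exp(-3*t)/2 + t*exp(-3*t) + exp(-3*t), t*exp(-3*t)]
  [t^2*exp(-3*t)/2 - t*exp(-3*t), -t^2*exp(-3*t)/2, t*exp(-3*t) + exp(-3*t)]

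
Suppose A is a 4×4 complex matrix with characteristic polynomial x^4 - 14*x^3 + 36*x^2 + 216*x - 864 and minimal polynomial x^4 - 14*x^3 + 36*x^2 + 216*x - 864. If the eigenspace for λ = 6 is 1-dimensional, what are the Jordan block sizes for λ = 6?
Block sizes for λ = 6: [3]

Step 1 — from the characteristic polynomial, algebraic multiplicity of λ = 6 is 3. From dim ker(A − (6)·I) = 1, there are exactly 1 Jordan blocks for λ = 6.
Step 2 — from the minimal polynomial, the factor (x − 6)^3 tells us the largest block for λ = 6 has size 3.
Step 3 — with total size 3, 1 blocks, and largest block 3, the block sizes (in nonincreasing order) are [3].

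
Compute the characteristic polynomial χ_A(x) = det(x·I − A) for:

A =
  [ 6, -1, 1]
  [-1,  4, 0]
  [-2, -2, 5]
x^3 - 15*x^2 + 75*x - 125

Expanding det(x·I − A) (e.g. by cofactor expansion or by noting that A is similar to its Jordan form J, which has the same characteristic polynomial as A) gives
  χ_A(x) = x^3 - 15*x^2 + 75*x - 125
which factors as (x - 5)^3. The eigenvalues (with algebraic multiplicities) are λ = 5 with multiplicity 3.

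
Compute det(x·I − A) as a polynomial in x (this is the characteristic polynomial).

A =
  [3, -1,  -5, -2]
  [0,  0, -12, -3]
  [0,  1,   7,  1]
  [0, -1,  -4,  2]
x^4 - 12*x^3 + 54*x^2 - 108*x + 81

Expanding det(x·I − A) (e.g. by cofactor expansion or by noting that A is similar to its Jordan form J, which has the same characteristic polynomial as A) gives
  χ_A(x) = x^4 - 12*x^3 + 54*x^2 - 108*x + 81
which factors as (x - 3)^4. The eigenvalues (with algebraic multiplicities) are λ = 3 with multiplicity 4.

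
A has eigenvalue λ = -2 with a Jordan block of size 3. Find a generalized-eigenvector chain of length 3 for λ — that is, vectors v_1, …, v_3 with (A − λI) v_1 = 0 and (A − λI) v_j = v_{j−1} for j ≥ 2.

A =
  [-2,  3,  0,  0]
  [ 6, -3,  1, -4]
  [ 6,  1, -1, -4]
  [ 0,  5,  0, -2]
A Jordan chain for λ = -2 of length 3:
v_1 = (18, 0, 12, 30)ᵀ
v_2 = (0, 6, 6, 0)ᵀ
v_3 = (1, 0, 0, 0)ᵀ

Let N = A − (-2)·I. We want v_3 with N^3 v_3 = 0 but N^2 v_3 ≠ 0; then v_{j-1} := N · v_j for j = 3, …, 2.

Pick v_3 = (1, 0, 0, 0)ᵀ.
Then v_2 = N · v_3 = (0, 6, 6, 0)ᵀ.
Then v_1 = N · v_2 = (18, 0, 12, 30)ᵀ.

Sanity check: (A − (-2)·I) v_1 = (0, 0, 0, 0)ᵀ = 0. ✓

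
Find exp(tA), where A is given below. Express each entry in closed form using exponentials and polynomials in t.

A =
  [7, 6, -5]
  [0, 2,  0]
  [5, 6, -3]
e^{tA} =
  [5*t*exp(2*t) + exp(2*t), 6*t*exp(2*t), -5*t*exp(2*t)]
  [0, exp(2*t), 0]
  [5*t*exp(2*t), 6*t*exp(2*t), -5*t*exp(2*t) + exp(2*t)]

Strategy: write A = P · J · P⁻¹ where J is a Jordan canonical form, so e^{tA} = P · e^{tJ} · P⁻¹, and e^{tJ} can be computed block-by-block.

A has Jordan form
J =
  [2, 1, 0]
  [0, 2, 0]
  [0, 0, 2]
(up to reordering of blocks).

Per-block formulas:
  For a 1×1 block at λ = 2: exp(t · [2]) = [e^(2t)].
  For a 2×2 Jordan block J_2(2): exp(t · J_2(2)) = e^(2t)·(I + t·N), where N is the 2×2 nilpotent shift.

After assembling e^{tJ} and conjugating by P, we get:

e^{tA} =
  [5*t*exp(2*t) + exp(2*t), 6*t*exp(2*t), -5*t*exp(2*t)]
  [0, exp(2*t), 0]
  [5*t*exp(2*t), 6*t*exp(2*t), -5*t*exp(2*t) + exp(2*t)]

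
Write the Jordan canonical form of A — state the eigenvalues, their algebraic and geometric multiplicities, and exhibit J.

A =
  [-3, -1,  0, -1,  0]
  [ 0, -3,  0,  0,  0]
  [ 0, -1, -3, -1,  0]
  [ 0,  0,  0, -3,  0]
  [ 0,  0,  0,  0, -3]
J_2(-3) ⊕ J_1(-3) ⊕ J_1(-3) ⊕ J_1(-3)

The characteristic polynomial is
  det(x·I − A) = x^5 + 15*x^4 + 90*x^3 + 270*x^2 + 405*x + 243 = (x + 3)^5

Eigenvalues and multiplicities (the geometric multiplicity of λ is n − rank(A − λI), which equals the number of Jordan blocks for λ):
  λ = -3: algebraic multiplicity = 5, geometric multiplicity = 4

Determining the block sizes for each eigenvalue:
  λ = -3: 4 blocks summing to 5 forces exactly one block of size 2 and the rest size 1 → block sizes [2, 1, 1, 1]

Assembling the blocks gives a Jordan form
J =
  [-3,  1,  0,  0,  0]
  [ 0, -3,  0,  0,  0]
  [ 0,  0, -3,  0,  0]
  [ 0,  0,  0, -3,  0]
  [ 0,  0,  0,  0, -3]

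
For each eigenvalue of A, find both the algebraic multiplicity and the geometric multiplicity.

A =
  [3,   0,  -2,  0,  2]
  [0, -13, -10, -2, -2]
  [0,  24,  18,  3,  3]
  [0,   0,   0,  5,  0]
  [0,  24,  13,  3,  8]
λ = 3: alg = 2, geom = 2; λ = 5: alg = 3, geom = 2

Step 1 — factor the characteristic polynomial to read off the algebraic multiplicities:
  χ_A(x) = (x - 5)^3*(x - 3)^2

Step 2 — compute geometric multiplicities via the rank-nullity identity g(λ) = n − rank(A − λI):
  rank(A − (3)·I) = 3, so dim ker(A − (3)·I) = n − 3 = 2
  rank(A − (5)·I) = 3, so dim ker(A − (5)·I) = n − 3 = 2

Summary:
  λ = 3: algebraic multiplicity = 2, geometric multiplicity = 2
  λ = 5: algebraic multiplicity = 3, geometric multiplicity = 2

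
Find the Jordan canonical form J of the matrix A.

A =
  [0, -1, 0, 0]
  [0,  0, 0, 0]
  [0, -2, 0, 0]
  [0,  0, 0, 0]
J_2(0) ⊕ J_1(0) ⊕ J_1(0)

The characteristic polynomial is
  det(x·I − A) = x^4

Eigenvalues and multiplicities (the geometric multiplicity of λ is n − rank(A − λI), which equals the number of Jordan blocks for λ):
  λ = 0: algebraic multiplicity = 4, geometric multiplicity = 3

Determining the block sizes for each eigenvalue:
  λ = 0: 3 blocks summing to 4 forces exactly one block of size 2 and the rest size 1 → block sizes [2, 1, 1]

Assembling the blocks gives a Jordan form
J =
  [0, 1, 0, 0]
  [0, 0, 0, 0]
  [0, 0, 0, 0]
  [0, 0, 0, 0]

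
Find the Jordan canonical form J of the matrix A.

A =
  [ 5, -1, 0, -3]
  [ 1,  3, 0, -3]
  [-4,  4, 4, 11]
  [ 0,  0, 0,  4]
J_2(4) ⊕ J_2(4)

The characteristic polynomial is
  det(x·I − A) = x^4 - 16*x^3 + 96*x^2 - 256*x + 256 = (x - 4)^4

Eigenvalues and multiplicities (the geometric multiplicity of λ is n − rank(A − λI), which equals the number of Jordan blocks for λ):
  λ = 4: algebraic multiplicity = 4, geometric multiplicity = 2

Determining the block sizes for each eigenvalue:
  λ = 4: with am = 4 and gm = 2, the partition is not yet determined (e.g. several partitions of 4 into 2 parts exist). Let N = A − (4)·I. Computing rank(N^1) = 2, rank(N^2) = 0; the number of blocks of size ≥ j is rank(N^{j−1}) − rank(N^j), giving [2, 2]. So we have 2 block(s) of size 2 → block sizes [2, 2]

Assembling the blocks gives a Jordan form
J =
  [4, 1, 0, 0]
  [0, 4, 0, 0]
  [0, 0, 4, 1]
  [0, 0, 0, 4]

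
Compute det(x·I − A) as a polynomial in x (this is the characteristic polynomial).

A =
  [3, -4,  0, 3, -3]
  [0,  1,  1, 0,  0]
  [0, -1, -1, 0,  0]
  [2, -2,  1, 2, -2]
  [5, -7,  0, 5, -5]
x^5

Expanding det(x·I − A) (e.g. by cofactor expansion or by noting that A is similar to its Jordan form J, which has the same characteristic polynomial as A) gives
  χ_A(x) = x^5
which factors as x^5. The eigenvalues (with algebraic multiplicities) are λ = 0 with multiplicity 5.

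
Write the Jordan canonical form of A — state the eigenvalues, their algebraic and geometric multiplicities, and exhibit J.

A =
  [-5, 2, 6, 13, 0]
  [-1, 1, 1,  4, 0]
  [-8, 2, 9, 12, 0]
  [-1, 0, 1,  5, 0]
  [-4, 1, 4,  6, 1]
J_2(1) ⊕ J_1(1) ⊕ J_2(4)

The characteristic polynomial is
  det(x·I − A) = x^5 - 11*x^4 + 43*x^3 - 73*x^2 + 56*x - 16 = (x - 4)^2*(x - 1)^3

Eigenvalues and multiplicities (the geometric multiplicity of λ is n − rank(A − λI), which equals the number of Jordan blocks for λ):
  λ = 1: algebraic multiplicity = 3, geometric multiplicity = 2
  λ = 4: algebraic multiplicity = 2, geometric multiplicity = 1

Determining the block sizes for each eigenvalue:
  λ = 1: 2 blocks summing to 3 forces exactly one block of size 2 and the rest size 1 → block sizes [2, 1]
  λ = 4: one block (gm = 1), so the single block has size am = 2 → block sizes [2]

Assembling the blocks gives a Jordan form
J =
  [1, 1, 0, 0, 0]
  [0, 1, 0, 0, 0]
  [0, 0, 1, 0, 0]
  [0, 0, 0, 4, 1]
  [0, 0, 0, 0, 4]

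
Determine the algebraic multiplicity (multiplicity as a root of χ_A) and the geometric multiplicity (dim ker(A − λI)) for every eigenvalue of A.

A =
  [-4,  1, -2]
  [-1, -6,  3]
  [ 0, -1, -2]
λ = -4: alg = 3, geom = 1

Step 1 — factor the characteristic polynomial to read off the algebraic multiplicities:
  χ_A(x) = (x + 4)^3

Step 2 — compute geometric multiplicities via the rank-nullity identity g(λ) = n − rank(A − λI):
  rank(A − (-4)·I) = 2, so dim ker(A − (-4)·I) = n − 2 = 1

Summary:
  λ = -4: algebraic multiplicity = 3, geometric multiplicity = 1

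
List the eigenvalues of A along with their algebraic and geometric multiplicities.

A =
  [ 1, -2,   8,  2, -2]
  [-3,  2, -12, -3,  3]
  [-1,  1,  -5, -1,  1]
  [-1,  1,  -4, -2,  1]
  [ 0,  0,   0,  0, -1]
λ = -1: alg = 5, geom = 4

Step 1 — factor the characteristic polynomial to read off the algebraic multiplicities:
  χ_A(x) = (x + 1)^5

Step 2 — compute geometric multiplicities via the rank-nullity identity g(λ) = n − rank(A − λI):
  rank(A − (-1)·I) = 1, so dim ker(A − (-1)·I) = n − 1 = 4

Summary:
  λ = -1: algebraic multiplicity = 5, geometric multiplicity = 4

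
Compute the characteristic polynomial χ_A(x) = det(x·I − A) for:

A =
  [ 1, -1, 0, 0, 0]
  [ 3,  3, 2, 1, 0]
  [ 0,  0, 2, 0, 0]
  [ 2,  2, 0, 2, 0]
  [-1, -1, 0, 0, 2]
x^5 - 10*x^4 + 40*x^3 - 80*x^2 + 80*x - 32

Expanding det(x·I − A) (e.g. by cofactor expansion or by noting that A is similar to its Jordan form J, which has the same characteristic polynomial as A) gives
  χ_A(x) = x^5 - 10*x^4 + 40*x^3 - 80*x^2 + 80*x - 32
which factors as (x - 2)^5. The eigenvalues (with algebraic multiplicities) are λ = 2 with multiplicity 5.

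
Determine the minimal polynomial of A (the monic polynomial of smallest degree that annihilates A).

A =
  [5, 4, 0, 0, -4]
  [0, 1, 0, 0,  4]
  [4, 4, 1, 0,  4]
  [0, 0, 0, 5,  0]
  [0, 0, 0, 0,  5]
x^2 - 6*x + 5

The characteristic polynomial is χ_A(x) = (x - 5)^3*(x - 1)^2, so the eigenvalues are known. The minimal polynomial is
  m_A(x) = Π_λ (x − λ)^{k_λ}
where k_λ is the size of the *largest* Jordan block for λ (equivalently, the smallest k with (A − λI)^k v = 0 for every generalised eigenvector v of λ).

  λ = 1: largest Jordan block has size 1, contributing (x − 1)
  λ = 5: largest Jordan block has size 1, contributing (x − 5)

So m_A(x) = (x - 5)*(x - 1) = x^2 - 6*x + 5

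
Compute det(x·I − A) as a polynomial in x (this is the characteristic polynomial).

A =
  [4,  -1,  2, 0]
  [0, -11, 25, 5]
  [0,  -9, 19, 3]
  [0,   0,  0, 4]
x^4 - 16*x^3 + 96*x^2 - 256*x + 256

Expanding det(x·I − A) (e.g. by cofactor expansion or by noting that A is similar to its Jordan form J, which has the same characteristic polynomial as A) gives
  χ_A(x) = x^4 - 16*x^3 + 96*x^2 - 256*x + 256
which factors as (x - 4)^4. The eigenvalues (with algebraic multiplicities) are λ = 4 with multiplicity 4.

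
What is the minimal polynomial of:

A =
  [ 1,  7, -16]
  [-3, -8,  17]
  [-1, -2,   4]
x^3 + 3*x^2 + 3*x + 1

The characteristic polynomial is χ_A(x) = (x + 1)^3, so the eigenvalues are known. The minimal polynomial is
  m_A(x) = Π_λ (x − λ)^{k_λ}
where k_λ is the size of the *largest* Jordan block for λ (equivalently, the smallest k with (A − λI)^k v = 0 for every generalised eigenvector v of λ).

  λ = -1: largest Jordan block has size 3, contributing (x + 1)^3

So m_A(x) = (x + 1)^3 = x^3 + 3*x^2 + 3*x + 1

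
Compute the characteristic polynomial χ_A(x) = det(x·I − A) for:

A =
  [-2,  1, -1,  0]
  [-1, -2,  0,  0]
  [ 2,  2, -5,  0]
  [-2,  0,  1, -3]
x^4 + 12*x^3 + 54*x^2 + 108*x + 81

Expanding det(x·I − A) (e.g. by cofactor expansion or by noting that A is similar to its Jordan form J, which has the same characteristic polynomial as A) gives
  χ_A(x) = x^4 + 12*x^3 + 54*x^2 + 108*x + 81
which factors as (x + 3)^4. The eigenvalues (with algebraic multiplicities) are λ = -3 with multiplicity 4.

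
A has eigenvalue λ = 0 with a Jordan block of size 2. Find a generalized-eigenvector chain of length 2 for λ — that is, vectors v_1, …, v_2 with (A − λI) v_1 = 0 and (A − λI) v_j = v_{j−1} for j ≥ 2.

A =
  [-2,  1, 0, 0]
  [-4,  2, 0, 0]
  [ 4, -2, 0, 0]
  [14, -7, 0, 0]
A Jordan chain for λ = 0 of length 2:
v_1 = (-2, -4, 4, 14)ᵀ
v_2 = (1, 0, 0, 0)ᵀ

Let N = A − (0)·I. We want v_2 with N^2 v_2 = 0 but N^1 v_2 ≠ 0; then v_{j-1} := N · v_j for j = 2, …, 2.

Pick v_2 = (1, 0, 0, 0)ᵀ.
Then v_1 = N · v_2 = (-2, -4, 4, 14)ᵀ.

Sanity check: (A − (0)·I) v_1 = (0, 0, 0, 0)ᵀ = 0. ✓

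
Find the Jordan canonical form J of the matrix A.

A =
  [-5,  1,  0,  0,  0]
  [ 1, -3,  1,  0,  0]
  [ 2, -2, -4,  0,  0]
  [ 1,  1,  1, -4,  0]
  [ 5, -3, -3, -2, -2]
J_3(-4) ⊕ J_1(-4) ⊕ J_1(-2)

The characteristic polynomial is
  det(x·I − A) = x^5 + 18*x^4 + 128*x^3 + 448*x^2 + 768*x + 512 = (x + 2)*(x + 4)^4

Eigenvalues and multiplicities (the geometric multiplicity of λ is n − rank(A − λI), which equals the number of Jordan blocks for λ):
  λ = -4: algebraic multiplicity = 4, geometric multiplicity = 2
  λ = -2: algebraic multiplicity = 1, geometric multiplicity = 1

Determining the block sizes for each eigenvalue:
  λ = -4: with am = 4 and gm = 2, the partition is not yet determined (e.g. several partitions of 4 into 2 parts exist). Let N = A − (-4)·I. Computing rank(N^1) = 3, rank(N^2) = 2, rank(N^3) = 1; the number of blocks of size ≥ j is rank(N^{j−1}) − rank(N^j), giving [2, 1, 1]. So we have 1 block(s) of size 3, 1 block(s) of size 1 → block sizes [3, 1]
  λ = -2: one block (gm = 1), so the single block has size am = 1 → block sizes [1]

Assembling the blocks gives a Jordan form
J =
  [-4,  1,  0,  0,  0]
  [ 0, -4,  1,  0,  0]
  [ 0,  0, -4,  0,  0]
  [ 0,  0,  0, -4,  0]
  [ 0,  0,  0,  0, -2]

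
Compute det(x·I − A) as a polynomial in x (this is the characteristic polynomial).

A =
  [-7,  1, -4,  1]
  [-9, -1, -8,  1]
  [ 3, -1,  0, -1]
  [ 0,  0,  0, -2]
x^4 + 10*x^3 + 36*x^2 + 56*x + 32

Expanding det(x·I − A) (e.g. by cofactor expansion or by noting that A is similar to its Jordan form J, which has the same characteristic polynomial as A) gives
  χ_A(x) = x^4 + 10*x^3 + 36*x^2 + 56*x + 32
which factors as (x + 2)^3*(x + 4). The eigenvalues (with algebraic multiplicities) are λ = -4 with multiplicity 1, λ = -2 with multiplicity 3.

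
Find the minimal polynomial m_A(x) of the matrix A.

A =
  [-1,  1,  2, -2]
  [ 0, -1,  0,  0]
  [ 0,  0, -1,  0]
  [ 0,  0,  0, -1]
x^2 + 2*x + 1

The characteristic polynomial is χ_A(x) = (x + 1)^4, so the eigenvalues are known. The minimal polynomial is
  m_A(x) = Π_λ (x − λ)^{k_λ}
where k_λ is the size of the *largest* Jordan block for λ (equivalently, the smallest k with (A − λI)^k v = 0 for every generalised eigenvector v of λ).

  λ = -1: largest Jordan block has size 2, contributing (x + 1)^2

So m_A(x) = (x + 1)^2 = x^2 + 2*x + 1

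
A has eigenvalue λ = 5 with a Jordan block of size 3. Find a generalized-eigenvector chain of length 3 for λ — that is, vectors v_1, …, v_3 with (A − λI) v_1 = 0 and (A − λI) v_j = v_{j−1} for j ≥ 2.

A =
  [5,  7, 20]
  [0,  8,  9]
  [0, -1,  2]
A Jordan chain for λ = 5 of length 3:
v_1 = (1, 0, 0)ᵀ
v_2 = (7, 3, -1)ᵀ
v_3 = (0, 1, 0)ᵀ

Let N = A − (5)·I. We want v_3 with N^3 v_3 = 0 but N^2 v_3 ≠ 0; then v_{j-1} := N · v_j for j = 3, …, 2.

Pick v_3 = (0, 1, 0)ᵀ.
Then v_2 = N · v_3 = (7, 3, -1)ᵀ.
Then v_1 = N · v_2 = (1, 0, 0)ᵀ.

Sanity check: (A − (5)·I) v_1 = (0, 0, 0)ᵀ = 0. ✓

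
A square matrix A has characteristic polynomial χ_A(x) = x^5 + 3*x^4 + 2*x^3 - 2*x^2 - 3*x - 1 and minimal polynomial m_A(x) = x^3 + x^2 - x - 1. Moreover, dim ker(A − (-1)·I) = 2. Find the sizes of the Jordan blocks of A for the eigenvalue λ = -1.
Block sizes for λ = -1: [2, 2]

Step 1 — from the characteristic polynomial, algebraic multiplicity of λ = -1 is 4. From dim ker(A − (-1)·I) = 2, there are exactly 2 Jordan blocks for λ = -1.
Step 2 — from the minimal polynomial, the factor (x + 1)^2 tells us the largest block for λ = -1 has size 2.
Step 3 — with total size 4, 2 blocks, and largest block 2, the block sizes (in nonincreasing order) are [2, 2].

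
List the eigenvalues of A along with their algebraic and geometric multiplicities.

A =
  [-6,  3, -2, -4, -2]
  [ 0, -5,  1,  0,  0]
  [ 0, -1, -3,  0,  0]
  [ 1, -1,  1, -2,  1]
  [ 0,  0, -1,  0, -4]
λ = -4: alg = 5, geom = 2

Step 1 — factor the characteristic polynomial to read off the algebraic multiplicities:
  χ_A(x) = (x + 4)^5

Step 2 — compute geometric multiplicities via the rank-nullity identity g(λ) = n − rank(A − λI):
  rank(A − (-4)·I) = 3, so dim ker(A − (-4)·I) = n − 3 = 2

Summary:
  λ = -4: algebraic multiplicity = 5, geometric multiplicity = 2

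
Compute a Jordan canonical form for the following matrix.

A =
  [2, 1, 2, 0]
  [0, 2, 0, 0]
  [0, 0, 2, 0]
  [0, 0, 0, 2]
J_2(2) ⊕ J_1(2) ⊕ J_1(2)

The characteristic polynomial is
  det(x·I − A) = x^4 - 8*x^3 + 24*x^2 - 32*x + 16 = (x - 2)^4

Eigenvalues and multiplicities (the geometric multiplicity of λ is n − rank(A − λI), which equals the number of Jordan blocks for λ):
  λ = 2: algebraic multiplicity = 4, geometric multiplicity = 3

Determining the block sizes for each eigenvalue:
  λ = 2: 3 blocks summing to 4 forces exactly one block of size 2 and the rest size 1 → block sizes [2, 1, 1]

Assembling the blocks gives a Jordan form
J =
  [2, 1, 0, 0]
  [0, 2, 0, 0]
  [0, 0, 2, 0]
  [0, 0, 0, 2]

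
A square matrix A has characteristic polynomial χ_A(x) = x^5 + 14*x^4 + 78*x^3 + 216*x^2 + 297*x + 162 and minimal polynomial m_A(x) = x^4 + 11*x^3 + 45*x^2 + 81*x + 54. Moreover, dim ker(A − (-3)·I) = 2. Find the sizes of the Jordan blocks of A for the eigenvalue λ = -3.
Block sizes for λ = -3: [3, 1]

Step 1 — from the characteristic polynomial, algebraic multiplicity of λ = -3 is 4. From dim ker(A − (-3)·I) = 2, there are exactly 2 Jordan blocks for λ = -3.
Step 2 — from the minimal polynomial, the factor (x + 3)^3 tells us the largest block for λ = -3 has size 3.
Step 3 — with total size 4, 2 blocks, and largest block 3, the block sizes (in nonincreasing order) are [3, 1].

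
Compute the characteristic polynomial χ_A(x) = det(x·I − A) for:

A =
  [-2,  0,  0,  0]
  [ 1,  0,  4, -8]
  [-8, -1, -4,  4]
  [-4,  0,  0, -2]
x^4 + 8*x^3 + 24*x^2 + 32*x + 16

Expanding det(x·I − A) (e.g. by cofactor expansion or by noting that A is similar to its Jordan form J, which has the same characteristic polynomial as A) gives
  χ_A(x) = x^4 + 8*x^3 + 24*x^2 + 32*x + 16
which factors as (x + 2)^4. The eigenvalues (with algebraic multiplicities) are λ = -2 with multiplicity 4.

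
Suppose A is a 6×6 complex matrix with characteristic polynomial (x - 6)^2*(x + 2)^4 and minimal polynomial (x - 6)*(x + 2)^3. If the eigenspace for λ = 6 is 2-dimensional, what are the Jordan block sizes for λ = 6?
Block sizes for λ = 6: [1, 1]

Step 1 — from the characteristic polynomial, algebraic multiplicity of λ = 6 is 2. From dim ker(A − (6)·I) = 2, there are exactly 2 Jordan blocks for λ = 6.
Step 2 — from the minimal polynomial, the factor (x − 6) tells us the largest block for λ = 6 has size 1.
Step 3 — with total size 2, 2 blocks, and largest block 1, the block sizes (in nonincreasing order) are [1, 1].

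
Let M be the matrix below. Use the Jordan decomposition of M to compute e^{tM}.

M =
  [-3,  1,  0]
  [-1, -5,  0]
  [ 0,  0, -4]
e^{tM} =
  [t*exp(-4*t) + exp(-4*t), t*exp(-4*t), 0]
  [-t*exp(-4*t), -t*exp(-4*t) + exp(-4*t), 0]
  [0, 0, exp(-4*t)]

Strategy: write M = P · J · P⁻¹ where J is a Jordan canonical form, so e^{tM} = P · e^{tJ} · P⁻¹, and e^{tJ} can be computed block-by-block.

M has Jordan form
J =
  [-4,  1,  0]
  [ 0, -4,  0]
  [ 0,  0, -4]
(up to reordering of blocks).

Per-block formulas:
  For a 2×2 Jordan block J_2(-4): exp(t · J_2(-4)) = e^(-4t)·(I + t·N), where N is the 2×2 nilpotent shift.
  For a 1×1 block at λ = -4: exp(t · [-4]) = [e^(-4t)].

After assembling e^{tJ} and conjugating by P, we get:

e^{tM} =
  [t*exp(-4*t) + exp(-4*t), t*exp(-4*t), 0]
  [-t*exp(-4*t), -t*exp(-4*t) + exp(-4*t), 0]
  [0, 0, exp(-4*t)]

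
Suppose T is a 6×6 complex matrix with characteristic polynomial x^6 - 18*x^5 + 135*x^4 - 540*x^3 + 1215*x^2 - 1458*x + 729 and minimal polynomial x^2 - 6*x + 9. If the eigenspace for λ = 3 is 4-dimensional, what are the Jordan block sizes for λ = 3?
Block sizes for λ = 3: [2, 2, 1, 1]

Step 1 — from the characteristic polynomial, algebraic multiplicity of λ = 3 is 6. From dim ker(T − (3)·I) = 4, there are exactly 4 Jordan blocks for λ = 3.
Step 2 — from the minimal polynomial, the factor (x − 3)^2 tells us the largest block for λ = 3 has size 2.
Step 3 — with total size 6, 4 blocks, and largest block 2, the block sizes (in nonincreasing order) are [2, 2, 1, 1].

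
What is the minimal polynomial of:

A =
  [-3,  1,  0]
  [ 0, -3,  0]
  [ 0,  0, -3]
x^2 + 6*x + 9

The characteristic polynomial is χ_A(x) = (x + 3)^3, so the eigenvalues are known. The minimal polynomial is
  m_A(x) = Π_λ (x − λ)^{k_λ}
where k_λ is the size of the *largest* Jordan block for λ (equivalently, the smallest k with (A − λI)^k v = 0 for every generalised eigenvector v of λ).

  λ = -3: largest Jordan block has size 2, contributing (x + 3)^2

So m_A(x) = (x + 3)^2 = x^2 + 6*x + 9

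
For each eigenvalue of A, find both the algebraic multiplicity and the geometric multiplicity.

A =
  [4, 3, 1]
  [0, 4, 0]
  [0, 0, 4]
λ = 4: alg = 3, geom = 2

Step 1 — factor the characteristic polynomial to read off the algebraic multiplicities:
  χ_A(x) = (x - 4)^3

Step 2 — compute geometric multiplicities via the rank-nullity identity g(λ) = n − rank(A − λI):
  rank(A − (4)·I) = 1, so dim ker(A − (4)·I) = n − 1 = 2

Summary:
  λ = 4: algebraic multiplicity = 3, geometric multiplicity = 2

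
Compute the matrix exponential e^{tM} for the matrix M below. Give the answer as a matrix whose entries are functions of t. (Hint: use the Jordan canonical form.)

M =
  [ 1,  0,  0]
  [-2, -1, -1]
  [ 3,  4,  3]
e^{tM} =
  [exp(t), 0, 0]
  [t^2*exp(t)/2 - 2*t*exp(t), -2*t*exp(t) + exp(t), -t*exp(t)]
  [-t^2*exp(t) + 3*t*exp(t), 4*t*exp(t), 2*t*exp(t) + exp(t)]

Strategy: write M = P · J · P⁻¹ where J is a Jordan canonical form, so e^{tM} = P · e^{tJ} · P⁻¹, and e^{tJ} can be computed block-by-block.

M has Jordan form
J =
  [1, 1, 0]
  [0, 1, 1]
  [0, 0, 1]
(up to reordering of blocks).

Per-block formulas:
  For a 3×3 Jordan block J_3(1): exp(t · J_3(1)) = e^(1t)·(I + t·N + (t^2/2)·N^2), where N is the 3×3 nilpotent shift.

After assembling e^{tJ} and conjugating by P, we get:

e^{tM} =
  [exp(t), 0, 0]
  [t^2*exp(t)/2 - 2*t*exp(t), -2*t*exp(t) + exp(t), -t*exp(t)]
  [-t^2*exp(t) + 3*t*exp(t), 4*t*exp(t), 2*t*exp(t) + exp(t)]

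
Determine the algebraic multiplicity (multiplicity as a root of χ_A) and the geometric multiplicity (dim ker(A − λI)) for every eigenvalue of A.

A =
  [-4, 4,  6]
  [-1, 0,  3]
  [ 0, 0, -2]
λ = -2: alg = 3, geom = 2

Step 1 — factor the characteristic polynomial to read off the algebraic multiplicities:
  χ_A(x) = (x + 2)^3

Step 2 — compute geometric multiplicities via the rank-nullity identity g(λ) = n − rank(A − λI):
  rank(A − (-2)·I) = 1, so dim ker(A − (-2)·I) = n − 1 = 2

Summary:
  λ = -2: algebraic multiplicity = 3, geometric multiplicity = 2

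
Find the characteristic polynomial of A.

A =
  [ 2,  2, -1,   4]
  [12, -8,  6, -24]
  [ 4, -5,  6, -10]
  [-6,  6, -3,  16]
x^4 - 16*x^3 + 96*x^2 - 256*x + 256

Expanding det(x·I − A) (e.g. by cofactor expansion or by noting that A is similar to its Jordan form J, which has the same characteristic polynomial as A) gives
  χ_A(x) = x^4 - 16*x^3 + 96*x^2 - 256*x + 256
which factors as (x - 4)^4. The eigenvalues (with algebraic multiplicities) are λ = 4 with multiplicity 4.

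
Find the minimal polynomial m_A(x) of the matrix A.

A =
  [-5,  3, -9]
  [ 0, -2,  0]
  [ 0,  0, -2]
x^2 + 7*x + 10

The characteristic polynomial is χ_A(x) = (x + 2)^2*(x + 5), so the eigenvalues are known. The minimal polynomial is
  m_A(x) = Π_λ (x − λ)^{k_λ}
where k_λ is the size of the *largest* Jordan block for λ (equivalently, the smallest k with (A − λI)^k v = 0 for every generalised eigenvector v of λ).

  λ = -5: largest Jordan block has size 1, contributing (x + 5)
  λ = -2: largest Jordan block has size 1, contributing (x + 2)

So m_A(x) = (x + 2)*(x + 5) = x^2 + 7*x + 10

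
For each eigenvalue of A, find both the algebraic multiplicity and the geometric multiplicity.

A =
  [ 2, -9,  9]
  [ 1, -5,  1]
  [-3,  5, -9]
λ = -4: alg = 3, geom = 1

Step 1 — factor the characteristic polynomial to read off the algebraic multiplicities:
  χ_A(x) = (x + 4)^3

Step 2 — compute geometric multiplicities via the rank-nullity identity g(λ) = n − rank(A − λI):
  rank(A − (-4)·I) = 2, so dim ker(A − (-4)·I) = n − 2 = 1

Summary:
  λ = -4: algebraic multiplicity = 3, geometric multiplicity = 1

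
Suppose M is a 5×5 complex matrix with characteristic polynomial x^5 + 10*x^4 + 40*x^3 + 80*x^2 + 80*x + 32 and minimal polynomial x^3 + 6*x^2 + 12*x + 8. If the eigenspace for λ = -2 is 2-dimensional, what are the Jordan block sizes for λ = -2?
Block sizes for λ = -2: [3, 2]

Step 1 — from the characteristic polynomial, algebraic multiplicity of λ = -2 is 5. From dim ker(M − (-2)·I) = 2, there are exactly 2 Jordan blocks for λ = -2.
Step 2 — from the minimal polynomial, the factor (x + 2)^3 tells us the largest block for λ = -2 has size 3.
Step 3 — with total size 5, 2 blocks, and largest block 3, the block sizes (in nonincreasing order) are [3, 2].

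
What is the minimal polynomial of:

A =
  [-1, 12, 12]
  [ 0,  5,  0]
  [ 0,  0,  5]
x^2 - 4*x - 5

The characteristic polynomial is χ_A(x) = (x - 5)^2*(x + 1), so the eigenvalues are known. The minimal polynomial is
  m_A(x) = Π_λ (x − λ)^{k_λ}
where k_λ is the size of the *largest* Jordan block for λ (equivalently, the smallest k with (A − λI)^k v = 0 for every generalised eigenvector v of λ).

  λ = -1: largest Jordan block has size 1, contributing (x + 1)
  λ = 5: largest Jordan block has size 1, contributing (x − 5)

So m_A(x) = (x - 5)*(x + 1) = x^2 - 4*x - 5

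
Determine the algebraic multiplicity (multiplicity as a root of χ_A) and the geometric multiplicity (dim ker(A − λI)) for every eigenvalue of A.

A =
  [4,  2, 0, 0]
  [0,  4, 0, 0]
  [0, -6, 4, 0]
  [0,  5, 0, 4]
λ = 4: alg = 4, geom = 3

Step 1 — factor the characteristic polynomial to read off the algebraic multiplicities:
  χ_A(x) = (x - 4)^4

Step 2 — compute geometric multiplicities via the rank-nullity identity g(λ) = n − rank(A − λI):
  rank(A − (4)·I) = 1, so dim ker(A − (4)·I) = n − 1 = 3

Summary:
  λ = 4: algebraic multiplicity = 4, geometric multiplicity = 3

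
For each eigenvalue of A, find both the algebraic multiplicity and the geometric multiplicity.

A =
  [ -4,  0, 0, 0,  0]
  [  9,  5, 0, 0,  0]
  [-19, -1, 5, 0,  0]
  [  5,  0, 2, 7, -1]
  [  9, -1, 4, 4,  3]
λ = -4: alg = 1, geom = 1; λ = 5: alg = 4, geom = 2

Step 1 — factor the characteristic polynomial to read off the algebraic multiplicities:
  χ_A(x) = (x - 5)^4*(x + 4)

Step 2 — compute geometric multiplicities via the rank-nullity identity g(λ) = n − rank(A − λI):
  rank(A − (-4)·I) = 4, so dim ker(A − (-4)·I) = n − 4 = 1
  rank(A − (5)·I) = 3, so dim ker(A − (5)·I) = n − 3 = 2

Summary:
  λ = -4: algebraic multiplicity = 1, geometric multiplicity = 1
  λ = 5: algebraic multiplicity = 4, geometric multiplicity = 2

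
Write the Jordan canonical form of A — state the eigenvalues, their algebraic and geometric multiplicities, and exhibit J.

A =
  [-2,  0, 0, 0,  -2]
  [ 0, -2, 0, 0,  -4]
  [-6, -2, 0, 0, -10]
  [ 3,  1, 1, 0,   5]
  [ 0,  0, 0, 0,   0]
J_1(-2) ⊕ J_1(-2) ⊕ J_2(0) ⊕ J_1(0)

The characteristic polynomial is
  det(x·I − A) = x^5 + 4*x^4 + 4*x^3 = x^3*(x + 2)^2

Eigenvalues and multiplicities (the geometric multiplicity of λ is n − rank(A − λI), which equals the number of Jordan blocks for λ):
  λ = -2: algebraic multiplicity = 2, geometric multiplicity = 2
  λ = 0: algebraic multiplicity = 3, geometric multiplicity = 2

Determining the block sizes for each eigenvalue:
  λ = -2: gm = am = 2, so every block has size 1 → block sizes [1, 1]
  λ = 0: 2 blocks summing to 3 forces exactly one block of size 2 and the rest size 1 → block sizes [2, 1]

Assembling the blocks gives a Jordan form
J =
  [-2,  0, 0, 0, 0]
  [ 0, -2, 0, 0, 0]
  [ 0,  0, 0, 1, 0]
  [ 0,  0, 0, 0, 0]
  [ 0,  0, 0, 0, 0]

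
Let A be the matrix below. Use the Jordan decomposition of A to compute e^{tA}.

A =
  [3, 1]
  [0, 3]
e^{tA} =
  [exp(3*t), t*exp(3*t)]
  [0, exp(3*t)]

Strategy: write A = P · J · P⁻¹ where J is a Jordan canonical form, so e^{tA} = P · e^{tJ} · P⁻¹, and e^{tJ} can be computed block-by-block.

A has Jordan form
J =
  [3, 1]
  [0, 3]
(up to reordering of blocks).

Per-block formulas:
  For a 2×2 Jordan block J_2(3): exp(t · J_2(3)) = e^(3t)·(I + t·N), where N is the 2×2 nilpotent shift.

After assembling e^{tJ} and conjugating by P, we get:

e^{tA} =
  [exp(3*t), t*exp(3*t)]
  [0, exp(3*t)]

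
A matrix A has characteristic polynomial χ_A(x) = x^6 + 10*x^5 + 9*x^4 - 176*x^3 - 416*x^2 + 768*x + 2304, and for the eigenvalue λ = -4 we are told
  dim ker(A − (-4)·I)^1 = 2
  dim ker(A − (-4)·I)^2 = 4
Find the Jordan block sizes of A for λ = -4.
Block sizes for λ = -4: [2, 2]

From the dimensions of kernels of powers, the number of Jordan blocks of size at least j is d_j − d_{j−1} where d_j = dim ker(N^j) (with d_0 = 0). Computing the differences gives [2, 2].
The number of blocks of size exactly k is (#blocks of size ≥ k) − (#blocks of size ≥ k + 1), so the partition is: 2 block(s) of size 2.
In nonincreasing order the block sizes are [2, 2].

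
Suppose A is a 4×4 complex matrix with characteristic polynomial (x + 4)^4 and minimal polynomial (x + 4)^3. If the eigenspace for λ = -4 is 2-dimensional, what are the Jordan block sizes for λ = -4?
Block sizes for λ = -4: [3, 1]

Step 1 — from the characteristic polynomial, algebraic multiplicity of λ = -4 is 4. From dim ker(A − (-4)·I) = 2, there are exactly 2 Jordan blocks for λ = -4.
Step 2 — from the minimal polynomial, the factor (x + 4)^3 tells us the largest block for λ = -4 has size 3.
Step 3 — with total size 4, 2 blocks, and largest block 3, the block sizes (in nonincreasing order) are [3, 1].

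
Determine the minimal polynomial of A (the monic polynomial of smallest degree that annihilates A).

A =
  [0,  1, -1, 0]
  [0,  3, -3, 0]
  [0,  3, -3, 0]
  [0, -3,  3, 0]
x^2

The characteristic polynomial is χ_A(x) = x^4, so the eigenvalues are known. The minimal polynomial is
  m_A(x) = Π_λ (x − λ)^{k_λ}
where k_λ is the size of the *largest* Jordan block for λ (equivalently, the smallest k with (A − λI)^k v = 0 for every generalised eigenvector v of λ).

  λ = 0: largest Jordan block has size 2, contributing (x − 0)^2

So m_A(x) = x^2 = x^2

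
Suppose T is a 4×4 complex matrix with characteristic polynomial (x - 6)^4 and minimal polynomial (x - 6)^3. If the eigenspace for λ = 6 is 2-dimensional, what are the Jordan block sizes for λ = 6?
Block sizes for λ = 6: [3, 1]

Step 1 — from the characteristic polynomial, algebraic multiplicity of λ = 6 is 4. From dim ker(T − (6)·I) = 2, there are exactly 2 Jordan blocks for λ = 6.
Step 2 — from the minimal polynomial, the factor (x − 6)^3 tells us the largest block for λ = 6 has size 3.
Step 3 — with total size 4, 2 blocks, and largest block 3, the block sizes (in nonincreasing order) are [3, 1].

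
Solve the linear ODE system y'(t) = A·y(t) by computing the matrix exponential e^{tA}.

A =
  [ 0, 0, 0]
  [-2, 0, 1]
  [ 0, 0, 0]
e^{tA} =
  [1, 0, 0]
  [-2*t, 1, t]
  [0, 0, 1]

Strategy: write A = P · J · P⁻¹ where J is a Jordan canonical form, so e^{tA} = P · e^{tJ} · P⁻¹, and e^{tJ} can be computed block-by-block.

A has Jordan form
J =
  [0, 1, 0]
  [0, 0, 0]
  [0, 0, 0]
(up to reordering of blocks).

Per-block formulas:
  For a 2×2 Jordan block J_2(0): exp(t · J_2(0)) = e^(0t)·(I + t·N), where N is the 2×2 nilpotent shift.
  For a 1×1 block at λ = 0: exp(t · [0]) = [e^(0t)].

After assembling e^{tJ} and conjugating by P, we get:

e^{tA} =
  [1, 0, 0]
  [-2*t, 1, t]
  [0, 0, 1]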